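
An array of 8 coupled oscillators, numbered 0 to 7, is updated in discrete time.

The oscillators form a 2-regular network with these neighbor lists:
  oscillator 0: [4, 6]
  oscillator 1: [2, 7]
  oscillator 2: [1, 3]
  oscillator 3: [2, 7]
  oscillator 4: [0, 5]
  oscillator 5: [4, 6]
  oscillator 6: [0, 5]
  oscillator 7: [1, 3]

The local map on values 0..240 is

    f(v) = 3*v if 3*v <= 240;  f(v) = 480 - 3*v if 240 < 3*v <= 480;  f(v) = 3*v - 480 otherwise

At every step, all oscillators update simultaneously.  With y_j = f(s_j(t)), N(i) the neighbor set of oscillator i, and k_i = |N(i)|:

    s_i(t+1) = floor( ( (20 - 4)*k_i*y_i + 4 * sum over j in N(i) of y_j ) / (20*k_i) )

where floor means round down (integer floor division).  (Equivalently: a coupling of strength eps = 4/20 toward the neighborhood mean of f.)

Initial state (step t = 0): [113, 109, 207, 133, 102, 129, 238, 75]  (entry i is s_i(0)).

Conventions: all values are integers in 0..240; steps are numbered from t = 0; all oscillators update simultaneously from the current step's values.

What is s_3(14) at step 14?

Simulating step by step:
t=0: [113, 109, 207, 133, 102, 129, 238, 75]
t=1: [153, 159, 136, 101, 162, 115, 210, 203]
t=2: [32, 22, 75, 161, 20, 123, 135, 121]
t=3: [90, 87, 186, 36, 68, 102, 80, 100]
t=4: [212, 201, 95, 112, 201, 183, 230, 176]
t=5: [158, 122, 182, 139, 120, 88, 190, 65]
t=6: [25, 117, 70, 76, 118, 193, 94, 173]
t=7: [92, 128, 203, 207, 118, 111, 175, 66]
t=8: [180, 109, 126, 145, 135, 134, 71, 182]
t=9: [76, 139, 101, 52, 73, 91, 184, 72]
t=10: [211, 89, 163, 164, 218, 194, 101, 194]
t=11: [157, 181, 29, 20, 164, 116, 167, 104]
t=12: [10, 75, 81, 73, 23, 108, 30, 146]
t=13: [39, 207, 234, 203, 73, 140, 90, 78]
t=14: [136, 158, 204, 148, 192, 90, 185, 214]

Answer: s_3(14) = 148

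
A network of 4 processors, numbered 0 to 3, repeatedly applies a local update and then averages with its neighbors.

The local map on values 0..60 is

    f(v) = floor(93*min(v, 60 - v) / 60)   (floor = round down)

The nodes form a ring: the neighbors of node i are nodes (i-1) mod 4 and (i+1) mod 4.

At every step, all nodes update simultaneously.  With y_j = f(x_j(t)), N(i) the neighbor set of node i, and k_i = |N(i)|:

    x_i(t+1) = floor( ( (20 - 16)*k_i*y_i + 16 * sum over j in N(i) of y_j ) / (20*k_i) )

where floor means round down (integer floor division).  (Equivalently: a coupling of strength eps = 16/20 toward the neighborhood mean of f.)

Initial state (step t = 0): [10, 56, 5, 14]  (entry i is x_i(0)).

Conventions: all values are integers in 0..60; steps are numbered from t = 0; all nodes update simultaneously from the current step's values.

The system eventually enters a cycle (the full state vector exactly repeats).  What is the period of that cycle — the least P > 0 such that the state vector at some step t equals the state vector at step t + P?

Answer: 8
Key observation: The state at step 8, [34, 34, 34, 34], reappears at step 16 — and no state repeats earlier — so the cycle the system enters has period 8.

Derivation:
t=0: [10, 56, 5, 14]
t=1: [13, 10, 12, 13]
t=2: [18, 18, 17, 19]
t=3: [27, 26, 27, 27]
t=4: [40, 40, 40, 41]
t=5: [30, 31, 30, 30]
t=6: [45, 45, 45, 46]
t=7: [22, 23, 22, 22]
t=8: [34, 34, 34, 34]
t=9: [40, 40, 40, 40]
t=10: [31, 31, 31, 31]
t=11: [44, 44, 44, 44]
t=12: [24, 24, 24, 24]
t=13: [37, 37, 37, 37]
t=14: [35, 35, 35, 35]
t=15: [38, 38, 38, 38]
t=16: [34, 34, 34, 34]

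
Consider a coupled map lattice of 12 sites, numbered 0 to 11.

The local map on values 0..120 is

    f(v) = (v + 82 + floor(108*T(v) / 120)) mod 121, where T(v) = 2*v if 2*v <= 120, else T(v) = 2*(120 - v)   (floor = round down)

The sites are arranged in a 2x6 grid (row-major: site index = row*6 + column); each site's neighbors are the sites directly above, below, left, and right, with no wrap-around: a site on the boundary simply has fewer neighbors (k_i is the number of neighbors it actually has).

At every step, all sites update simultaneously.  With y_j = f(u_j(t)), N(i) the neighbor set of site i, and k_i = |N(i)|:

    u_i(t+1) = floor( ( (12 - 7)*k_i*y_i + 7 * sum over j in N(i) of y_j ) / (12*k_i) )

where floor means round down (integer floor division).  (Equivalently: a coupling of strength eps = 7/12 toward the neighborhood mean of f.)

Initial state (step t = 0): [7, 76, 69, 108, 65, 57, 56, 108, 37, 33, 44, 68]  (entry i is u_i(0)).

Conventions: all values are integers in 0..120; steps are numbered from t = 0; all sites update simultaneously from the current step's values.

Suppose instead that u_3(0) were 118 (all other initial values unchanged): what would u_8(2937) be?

Simulating step by step:
t=0: [7, 76, 69, 118, 65, 57, 56, 108, 37, 33, 44, 68]
t=1: [110, 85, 50, 45, 57, 51, 104, 95, 54, 66, 46, 59]
t=2: [96, 102, 101, 79, 104, 79, 94, 103, 86, 57, 61, 58]
t=3: [98, 95, 101, 107, 84, 74, 98, 98, 105, 94, 44, 35]
t=4: [98, 98, 95, 97, 102, 97, 98, 97, 96, 94, 87, 83]
t=5: [98, 98, 99, 99, 98, 101, 98, 98, 100, 101, 104, 105]
t=6: [98, 97, 97, 97, 96, 95, 98, 97, 97, 95, 94, 93]
t=7: [98, 98, 99, 99, 100, 101, 98, 98, 99, 100, 101, 101]
t=8: [98, 97, 97, 97, 96, 96, 98, 97, 97, 96, 96, 96]
t=9: [98, 98, 99, 99, 99, 100, 98, 98, 99, 99, 100, 100]
t=10: [98, 97, 97, 97, 97, 97, 98, 97, 97, 97, 97, 97]
t=11: [98, 98, 99, 99, 99, 99, 98, 98, 99, 99, 99, 99]
t=12: [98, 97, 97, 97, 97, 97, 98, 97, 97, 97, 97, 97]

Answer: u_8(2937) = 99
Key observation: The state at step 10, [98, 97, 97, 97, 97, 97, 98, 97, 97, 97, 97, 97], reappears at step 12: the system is in a cycle of period 2 from step 10 on.  Therefore the state at step 2937 equals the state at step 10 + ((2937 - 10) mod 2) = 11, which is [98, 98, 99, 99, 99, 99, 98, 98, 99, 99, 99, 99].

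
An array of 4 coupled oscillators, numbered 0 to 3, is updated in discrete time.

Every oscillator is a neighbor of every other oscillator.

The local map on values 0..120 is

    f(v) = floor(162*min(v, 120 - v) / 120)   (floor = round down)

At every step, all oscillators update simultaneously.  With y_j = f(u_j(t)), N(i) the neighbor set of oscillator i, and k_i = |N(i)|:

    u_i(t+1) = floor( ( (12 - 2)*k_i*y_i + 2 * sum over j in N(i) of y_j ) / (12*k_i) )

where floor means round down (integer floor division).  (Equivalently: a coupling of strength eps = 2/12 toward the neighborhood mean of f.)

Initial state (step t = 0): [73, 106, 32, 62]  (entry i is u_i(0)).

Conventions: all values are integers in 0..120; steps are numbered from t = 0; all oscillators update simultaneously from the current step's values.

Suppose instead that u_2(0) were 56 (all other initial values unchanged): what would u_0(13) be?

Simulating step by step:
t=0: [73, 106, 56, 62]
t=1: [62, 27, 71, 73]
t=2: [74, 41, 64, 62]
t=3: [63, 57, 73, 75]
t=4: [74, 74, 64, 61]
t=5: [63, 63, 73, 76]
t=6: [74, 74, 64, 61]
t=7: [63, 63, 73, 76]
t=8: [74, 74, 64, 61]
t=9: [63, 63, 73, 76]
t=10: [74, 74, 64, 61]
t=11: [63, 63, 73, 76]
t=12: [74, 74, 64, 61]
t=13: [63, 63, 73, 76]

Answer: u_0(13) = 63
Key observation: This trace re-runs the system from the modified initial state.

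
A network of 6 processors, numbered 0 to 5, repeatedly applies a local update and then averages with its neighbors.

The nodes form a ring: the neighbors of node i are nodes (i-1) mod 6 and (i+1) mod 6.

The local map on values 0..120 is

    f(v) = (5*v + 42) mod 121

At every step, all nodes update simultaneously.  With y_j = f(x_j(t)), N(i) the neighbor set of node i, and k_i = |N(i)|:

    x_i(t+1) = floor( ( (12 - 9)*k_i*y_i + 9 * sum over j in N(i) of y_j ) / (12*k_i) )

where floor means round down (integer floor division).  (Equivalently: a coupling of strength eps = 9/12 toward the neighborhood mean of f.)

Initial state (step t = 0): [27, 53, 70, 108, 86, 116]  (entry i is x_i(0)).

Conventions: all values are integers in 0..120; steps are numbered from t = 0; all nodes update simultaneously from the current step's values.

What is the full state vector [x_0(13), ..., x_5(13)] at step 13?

Simulating step by step:
t=0: [27, 53, 70, 108, 86, 116]
t=1: [44, 48, 68, 76, 70, 66]
t=2: [23, 24, 41, 32, 32, 20]
t=3: [32, 25, 47, 52, 58, 49]
t=4: [54, 55, 48, 61, 61, 75]
t=5: [65, 60, 77, 80, 85, 79]
t=6: [66, 50, 83, 82, 83, 59]
t=7: [56, 51, 75, 92, 92, 62]
t=8: [81, 64, 40, 31, 52, 64]
t=9: [111, 61, 73, 41, 88, 84]
t=10: [104, 85, 52, 62, 68, 111]
t=11: [100, 77, 95, 57, 88, 64]
t=12: [83, 50, 64, 78, 106, 96]
t=13: [56, 92, 74, 95, 62, 77]

Answer: [56, 92, 74, 95, 62, 77]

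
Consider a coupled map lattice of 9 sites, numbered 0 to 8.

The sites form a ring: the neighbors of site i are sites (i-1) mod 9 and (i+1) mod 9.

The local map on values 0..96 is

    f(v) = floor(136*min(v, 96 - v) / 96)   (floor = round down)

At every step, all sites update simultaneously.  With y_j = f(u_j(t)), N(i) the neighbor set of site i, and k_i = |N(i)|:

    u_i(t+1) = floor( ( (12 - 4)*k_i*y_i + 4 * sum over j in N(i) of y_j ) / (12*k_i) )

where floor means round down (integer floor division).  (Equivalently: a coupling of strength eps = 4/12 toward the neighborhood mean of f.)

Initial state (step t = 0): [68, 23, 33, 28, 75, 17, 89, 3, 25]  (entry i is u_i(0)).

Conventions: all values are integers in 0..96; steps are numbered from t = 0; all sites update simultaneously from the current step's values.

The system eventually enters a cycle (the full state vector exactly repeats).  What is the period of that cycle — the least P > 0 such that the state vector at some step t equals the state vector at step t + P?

Answer: 6
Key observation: The state at step 31, [65, 65, 65, 65, 65, 65, 65, 65, 65], reappears at step 37 — and no state repeats earlier — so the cycle the system enters has period 6.

Derivation:
t=0: [68, 23, 33, 28, 75, 17, 89, 3, 25]
t=1: [37, 35, 42, 38, 29, 22, 10, 10, 30]
t=2: [49, 51, 56, 52, 41, 29, 16, 18, 39]
t=3: [63, 62, 58, 60, 55, 40, 25, 29, 51]
t=4: [49, 48, 51, 52, 56, 52, 39, 43, 56]
t=5: [64, 66, 63, 61, 58, 59, 57, 58, 58]
t=6: [45, 43, 45, 49, 52, 52, 54, 53, 51]
t=7: [62, 61, 63, 64, 62, 61, 59, 60, 62]
t=8: [48, 48, 46, 45, 47, 49, 51, 50, 48]
t=9: [68, 67, 65, 63, 65, 65, 63, 65, 67]
t=10: [39, 41, 43, 45, 43, 43, 45, 43, 41]
t=11: [56, 57, 60, 62, 60, 60, 62, 60, 57]
t=12: [55, 54, 51, 49, 50, 50, 49, 51, 54]
t=13: [58, 59, 62, 65, 65, 65, 65, 62, 59]
t=14: [52, 51, 47, 43, 43, 43, 43, 47, 51]
t=15: [62, 63, 64, 61, 60, 60, 61, 64, 63]
t=16: [47, 46, 45, 48, 50, 50, 48, 45, 46]
t=17: [65, 64, 64, 66, 65, 65, 66, 64, 64]
t=18: [43, 44, 44, 42, 42, 42, 42, 44, 44]
t=19: [60, 61, 61, 59, 59, 59, 59, 61, 61]
t=20: [50, 49, 49, 51, 52, 52, 51, 49, 49]
t=21: [65, 65, 65, 63, 62, 62, 63, 65, 65]
t=22: [43, 43, 43, 45, 47, 47, 45, 43, 43]
t=23: [60, 60, 60, 63, 65, 65, 63, 60, 60]
t=24: [51, 51, 50, 46, 43, 43, 46, 50, 51]
t=25: [63, 63, 64, 64, 60, 60, 64, 64, 63]
t=26: [46, 45, 45, 46, 50, 50, 46, 45, 45]
t=27: [64, 63, 63, 64, 65, 65, 64, 63, 63]
t=28: [45, 45, 45, 44, 43, 43, 44, 45, 45]
t=29: [63, 63, 62, 61, 60, 60, 61, 62, 63]
t=30: [46, 46, 47, 49, 50, 50, 49, 47, 46]
t=31: [65, 65, 65, 65, 65, 65, 65, 65, 65]
t=32: [43, 43, 43, 43, 43, 43, 43, 43, 43]
t=33: [60, 60, 60, 60, 60, 60, 60, 60, 60]
t=34: [51, 51, 51, 51, 51, 51, 51, 51, 51]
t=35: [63, 63, 63, 63, 63, 63, 63, 63, 63]
t=36: [46, 46, 46, 46, 46, 46, 46, 46, 46]
t=37: [65, 65, 65, 65, 65, 65, 65, 65, 65]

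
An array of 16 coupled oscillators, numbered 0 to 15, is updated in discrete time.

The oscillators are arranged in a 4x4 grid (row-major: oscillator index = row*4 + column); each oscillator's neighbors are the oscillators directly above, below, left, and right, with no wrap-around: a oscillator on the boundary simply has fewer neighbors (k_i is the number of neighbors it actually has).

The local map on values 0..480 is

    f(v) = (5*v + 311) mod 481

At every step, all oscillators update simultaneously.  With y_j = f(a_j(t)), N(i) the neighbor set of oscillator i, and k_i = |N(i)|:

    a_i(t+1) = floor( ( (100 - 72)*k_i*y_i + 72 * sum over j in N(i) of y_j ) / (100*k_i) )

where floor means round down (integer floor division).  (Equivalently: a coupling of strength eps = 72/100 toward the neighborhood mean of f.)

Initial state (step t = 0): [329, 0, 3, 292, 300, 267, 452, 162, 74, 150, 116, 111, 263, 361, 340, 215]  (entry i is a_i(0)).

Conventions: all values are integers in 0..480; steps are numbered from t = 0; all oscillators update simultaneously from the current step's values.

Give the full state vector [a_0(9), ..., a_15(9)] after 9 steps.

Answer: [221, 229, 326, 271, 77, 187, 298, 265, 82, 186, 236, 274, 186, 198, 304, 160]

Derivation:
t=0: [329, 0, 3, 292, 300, 267, 452, 162, 74, 150, 116, 111, 263, 361, 340, 215]
t=1: [253, 221, 284, 266, 207, 226, 244, 255, 212, 208, 247, 346, 192, 142, 270, 288]
t=2: [338, 343, 258, 210, 352, 370, 206, 136, 374, 297, 175, 165, 255, 236, 173, 206]
t=3: [111, 141, 255, 179, 178, 242, 222, 236, 226, 236, 264, 200, 149, 183, 216, 245]
t=4: [213, 160, 221, 137, 293, 165, 210, 265, 225, 195, 283, 176, 293, 210, 250, 306]
t=5: [289, 291, 266, 242, 348, 265, 310, 212, 370, 330, 271, 273, 407, 297, 292, 236]
t=6: [249, 259, 252, 240, 213, 216, 301, 289, 207, 191, 245, 228, 330, 287, 241, 215]
t=7: [239, 206, 180, 177, 338, 345, 277, 195, 288, 302, 162, 201, 257, 184, 217, 147]
t=8: [181, 207, 277, 271, 137, 227, 222, 292, 232, 258, 299, 235, 250, 306, 244, 307]
t=9: [221, 229, 326, 271, 77, 187, 298, 265, 82, 186, 236, 274, 186, 198, 304, 160]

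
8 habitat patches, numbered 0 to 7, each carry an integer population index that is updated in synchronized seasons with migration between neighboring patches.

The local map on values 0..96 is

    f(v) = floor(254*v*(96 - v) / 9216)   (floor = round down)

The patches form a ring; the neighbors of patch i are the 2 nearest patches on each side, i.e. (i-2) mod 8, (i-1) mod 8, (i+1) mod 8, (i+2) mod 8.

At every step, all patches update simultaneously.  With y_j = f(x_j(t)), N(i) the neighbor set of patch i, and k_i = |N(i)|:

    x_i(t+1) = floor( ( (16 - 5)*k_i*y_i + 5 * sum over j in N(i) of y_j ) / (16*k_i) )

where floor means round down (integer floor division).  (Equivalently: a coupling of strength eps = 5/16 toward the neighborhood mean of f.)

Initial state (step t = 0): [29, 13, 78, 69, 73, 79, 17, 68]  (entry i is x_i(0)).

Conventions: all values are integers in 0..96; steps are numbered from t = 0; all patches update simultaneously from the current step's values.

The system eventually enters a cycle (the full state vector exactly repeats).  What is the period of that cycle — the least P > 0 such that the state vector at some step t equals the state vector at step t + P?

Simulating step by step:
t=0: [29, 13, 78, 69, 73, 79, 17, 68]
t=1: [48, 35, 40, 46, 44, 39, 40, 47]
t=2: [62, 59, 61, 62, 62, 61, 61, 62]
t=3: [58, 59, 58, 58, 58, 58, 58, 58]
t=4: [60, 60, 60, 60, 60, 60, 60, 60]
t=5: [59, 59, 59, 59, 59, 59, 59, 59]
t=6: [60, 60, 60, 60, 60, 60, 60, 60]

Answer: 2
Key observation: The state at step 4, [60, 60, 60, 60, 60, 60, 60, 60], reappears at step 6 — and no state repeats earlier — so the cycle the system enters has period 2.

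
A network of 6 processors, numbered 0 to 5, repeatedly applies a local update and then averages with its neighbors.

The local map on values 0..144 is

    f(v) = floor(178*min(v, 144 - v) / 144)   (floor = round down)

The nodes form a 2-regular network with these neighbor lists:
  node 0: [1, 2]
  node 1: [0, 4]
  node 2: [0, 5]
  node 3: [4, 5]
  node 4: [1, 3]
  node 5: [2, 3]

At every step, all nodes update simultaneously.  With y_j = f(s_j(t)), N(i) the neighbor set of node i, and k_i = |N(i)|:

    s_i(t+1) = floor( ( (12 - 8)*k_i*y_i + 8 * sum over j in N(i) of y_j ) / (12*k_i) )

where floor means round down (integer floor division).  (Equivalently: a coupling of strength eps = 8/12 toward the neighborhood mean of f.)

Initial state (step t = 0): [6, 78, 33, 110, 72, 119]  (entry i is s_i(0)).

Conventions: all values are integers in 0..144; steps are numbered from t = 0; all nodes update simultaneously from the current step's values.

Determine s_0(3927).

Answer: s_0(3927) = 86
Key observation: The state at step 15, [86, 86, 86, 86, 86, 86], reappears at step 19: the system is in a cycle of period 4 from step 15 on.  Therefore the state at step 3927 equals the state at step 15 + ((3927 - 15) mod 4) = 15, which is [86, 86, 86, 86, 86, 86].

Derivation:
t=0: [6, 78, 33, 110, 72, 119]
t=1: [42, 59, 25, 53, 70, 37]
t=2: [51, 69, 42, 65, 74, 46]
t=3: [66, 78, 56, 74, 83, 62]
t=4: [77, 79, 75, 79, 80, 77]
t=5: [82, 80, 83, 80, 79, 82]
t=6: [76, 78, 75, 78, 79, 76]
t=7: [83, 81, 84, 81, 80, 83]
t=8: [75, 77, 74, 77, 77, 75]
t=9: [84, 83, 85, 83, 82, 84]
t=10: [73, 75, 73, 75, 75, 73]
t=11: [86, 85, 87, 85, 85, 86]
t=12: [71, 71, 70, 71, 72, 71]
t=13: [86, 87, 86, 87, 87, 86]
t=14: [70, 70, 71, 70, 70, 70]
t=15: [86, 86, 86, 86, 86, 86]
t=16: [71, 71, 71, 71, 71, 71]
t=17: [87, 87, 87, 87, 87, 87]
t=18: [70, 70, 70, 70, 70, 70]
t=19: [86, 86, 86, 86, 86, 86]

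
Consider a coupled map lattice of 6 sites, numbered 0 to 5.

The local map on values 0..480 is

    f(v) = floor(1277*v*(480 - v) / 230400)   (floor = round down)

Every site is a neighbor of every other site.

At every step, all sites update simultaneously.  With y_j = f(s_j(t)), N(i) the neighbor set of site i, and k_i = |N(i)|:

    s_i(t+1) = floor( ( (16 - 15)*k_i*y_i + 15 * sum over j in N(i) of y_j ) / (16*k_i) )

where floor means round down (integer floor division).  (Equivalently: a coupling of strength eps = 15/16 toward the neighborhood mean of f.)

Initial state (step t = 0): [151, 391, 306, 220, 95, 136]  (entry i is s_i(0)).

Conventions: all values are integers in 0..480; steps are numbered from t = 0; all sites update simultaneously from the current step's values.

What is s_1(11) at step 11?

Simulating step by step:
t=0: [151, 391, 306, 220, 95, 136]
t=1: [254, 264, 251, 249, 263, 256]
t=2: [317, 317, 317, 317, 317, 317]
t=3: [286, 286, 286, 286, 286, 286]
t=4: [307, 307, 307, 307, 307, 307]
t=5: [294, 294, 294, 294, 294, 294]
t=6: [303, 303, 303, 303, 303, 303]
t=7: [297, 297, 297, 297, 297, 297]
t=8: [301, 301, 301, 301, 301, 301]
t=9: [298, 298, 298, 298, 298, 298]
t=10: [300, 300, 300, 300, 300, 300]
t=11: [299, 299, 299, 299, 299, 299]

Answer: s_1(11) = 299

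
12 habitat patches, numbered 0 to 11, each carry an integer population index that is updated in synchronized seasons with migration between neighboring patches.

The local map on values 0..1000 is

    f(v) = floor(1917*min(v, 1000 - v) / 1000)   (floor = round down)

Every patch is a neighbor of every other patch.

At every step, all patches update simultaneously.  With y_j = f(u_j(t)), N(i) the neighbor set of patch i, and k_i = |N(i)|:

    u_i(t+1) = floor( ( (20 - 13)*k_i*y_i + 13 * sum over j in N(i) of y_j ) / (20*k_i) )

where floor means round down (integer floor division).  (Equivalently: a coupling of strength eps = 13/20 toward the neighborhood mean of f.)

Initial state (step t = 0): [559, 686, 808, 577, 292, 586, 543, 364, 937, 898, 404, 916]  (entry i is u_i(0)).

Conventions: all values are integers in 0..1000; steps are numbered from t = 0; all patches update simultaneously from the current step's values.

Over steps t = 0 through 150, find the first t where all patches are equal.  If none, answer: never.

Answer: 10
Key observation: Synchronization is absorbing here: once all patches are equal they stay equal, and step 10 is the first all-equal step.

Derivation:
t=0: [559, 686, 808, 577, 292, 586, 543, 364, 937, 898, 404, 916]  (not all equal)
t=1: [647, 576, 508, 637, 564, 632, 656, 604, 436, 458, 626, 448]  (not all equal)
t=2: [750, 789, 828, 755, 796, 758, 745, 774, 796, 808, 761, 803]  (not all equal)
t=3: [437, 415, 394, 434, 412, 433, 440, 424, 412, 405, 431, 408]  (not all equal)
t=4: [814, 802, 790, 812, 800, 812, 816, 807, 800, 796, 811, 798]  (not all equal)
t=5: [368, 375, 381, 369, 376, 369, 367, 372, 376, 378, 370, 377]  (not all equal)
t=6: [711, 715, 719, 712, 716, 712, 711, 714, 716, 717, 713, 716]  (not all equal)
t=7: [549, 546, 544, 548, 546, 548, 549, 547, 546, 545, 548, 546]  (not all equal)
t=8: [867, 868, 869, 867, 868, 867, 867, 868, 868, 869, 867, 868]  (not all equal)
t=9: [253, 253, 252, 253, 253, 253, 253, 253, 253, 252, 253, 253]  (not all equal)
t=10: [484, 484, 484, 484, 484, 484, 484, 484, 484, 484, 484, 484]  (all equal)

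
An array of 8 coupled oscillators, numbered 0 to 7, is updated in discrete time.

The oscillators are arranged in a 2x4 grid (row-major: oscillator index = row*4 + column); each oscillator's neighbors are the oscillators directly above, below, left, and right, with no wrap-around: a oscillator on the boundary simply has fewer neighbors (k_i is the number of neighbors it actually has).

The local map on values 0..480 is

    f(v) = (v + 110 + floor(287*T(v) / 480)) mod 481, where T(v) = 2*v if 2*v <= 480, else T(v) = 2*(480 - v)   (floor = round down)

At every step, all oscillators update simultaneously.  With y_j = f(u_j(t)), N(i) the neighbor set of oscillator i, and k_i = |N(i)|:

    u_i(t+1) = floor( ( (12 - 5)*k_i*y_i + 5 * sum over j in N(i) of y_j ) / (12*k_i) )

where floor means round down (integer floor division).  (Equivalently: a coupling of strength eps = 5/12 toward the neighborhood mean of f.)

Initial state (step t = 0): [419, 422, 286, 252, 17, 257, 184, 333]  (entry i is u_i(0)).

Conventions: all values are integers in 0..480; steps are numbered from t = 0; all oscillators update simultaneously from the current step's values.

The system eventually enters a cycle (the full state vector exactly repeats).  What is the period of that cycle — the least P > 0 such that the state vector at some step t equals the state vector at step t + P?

Answer: 2
Key observation: The state at step 7, [127, 127, 127, 127, 127, 127, 127, 127], reappears at step 9 — and no state repeats earlier — so the cycle the system enters has period 2.

Derivation:
t=0: [419, 422, 286, 252, 17, 257, 184, 333]
t=1: [125, 128, 127, 148, 142, 130, 79, 118]
t=2: [393, 390, 380, 410, 407, 382, 325, 364]
t=3: [125, 126, 128, 125, 124, 128, 134, 130]
t=4: [384, 387, 391, 387, 384, 390, 399, 394]
t=5: [127, 126, 126, 126, 126, 126, 124, 125]
t=6: [387, 386, 385, 385, 386, 385, 383, 384]
t=7: [127, 127, 127, 127, 127, 127, 127, 127]
t=8: [388, 388, 388, 388, 388, 388, 388, 388]
t=9: [127, 127, 127, 127, 127, 127, 127, 127]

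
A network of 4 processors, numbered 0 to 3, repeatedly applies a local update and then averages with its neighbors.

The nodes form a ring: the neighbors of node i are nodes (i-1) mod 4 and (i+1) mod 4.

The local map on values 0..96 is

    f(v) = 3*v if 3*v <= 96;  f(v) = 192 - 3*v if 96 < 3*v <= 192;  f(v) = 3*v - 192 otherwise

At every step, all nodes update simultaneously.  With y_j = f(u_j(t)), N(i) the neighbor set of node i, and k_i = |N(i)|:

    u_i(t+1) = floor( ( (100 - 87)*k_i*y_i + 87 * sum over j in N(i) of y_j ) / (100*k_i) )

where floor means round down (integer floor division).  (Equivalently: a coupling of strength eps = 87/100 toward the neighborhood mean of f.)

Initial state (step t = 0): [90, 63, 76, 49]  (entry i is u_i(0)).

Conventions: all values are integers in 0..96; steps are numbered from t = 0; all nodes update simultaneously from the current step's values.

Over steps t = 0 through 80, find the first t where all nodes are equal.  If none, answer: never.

Simulating step by step:
t=0: [90, 63, 76, 49]  (not all equal)
t=1: [31, 49, 25, 55]  (not all equal)
t=2: [43, 78, 41, 76]  (not all equal)
t=3: [42, 62, 42, 62]  (not all equal)
t=4: [13, 58, 13, 58]  (not all equal)
t=5: [20, 36, 20, 36]  (not all equal)
t=6: [80, 63, 80, 63]  (not all equal)
t=7: [8, 42, 8, 42]  (not all equal)
t=8: [60, 29, 60, 29]  (not all equal)
t=9: [77, 21, 77, 21]  (not all equal)
t=10: [59, 42, 59, 42]  (not all equal)
t=11: [59, 21, 59, 21]  (not all equal)
t=12: [56, 21, 56, 21]  (not all equal)
t=13: [57, 29, 57, 29]  (not all equal)
t=14: [78, 29, 78, 29]  (not all equal)
t=15: [81, 47, 81, 47]  (not all equal)
t=16: [51, 51, 51, 51]  (all equal)

Answer: 16
Key observation: Synchronization is absorbing here: once all nodes are equal they stay equal, and step 16 is the first all-equal step.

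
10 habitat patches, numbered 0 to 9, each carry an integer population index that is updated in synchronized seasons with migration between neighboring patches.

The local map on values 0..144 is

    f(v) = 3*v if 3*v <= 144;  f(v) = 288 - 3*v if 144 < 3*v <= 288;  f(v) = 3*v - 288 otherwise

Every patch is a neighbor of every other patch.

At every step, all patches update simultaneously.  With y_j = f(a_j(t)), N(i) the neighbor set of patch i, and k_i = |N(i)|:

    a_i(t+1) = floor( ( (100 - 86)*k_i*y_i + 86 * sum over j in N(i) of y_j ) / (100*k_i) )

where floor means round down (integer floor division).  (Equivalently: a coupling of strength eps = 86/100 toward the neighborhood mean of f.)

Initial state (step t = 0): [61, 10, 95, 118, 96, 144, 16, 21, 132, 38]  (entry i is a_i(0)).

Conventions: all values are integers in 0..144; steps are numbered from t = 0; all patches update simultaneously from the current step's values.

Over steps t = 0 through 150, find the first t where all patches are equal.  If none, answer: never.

Answer: 3
Key observation: Synchronization is absorbing here: once all patches are equal they stay equal, and step 3 is the first all-equal step.

Derivation:
t=0: [61, 10, 95, 118, 96, 144, 16, 21, 132, 38]  (not all equal)
t=1: [69, 66, 65, 68, 65, 71, 67, 67, 69, 70]  (not all equal)
t=2: [84, 85, 85, 84, 85, 84, 84, 84, 84, 84]  (not all equal)
t=3: [35, 35, 35, 35, 35, 35, 35, 35, 35, 35]  (all equal)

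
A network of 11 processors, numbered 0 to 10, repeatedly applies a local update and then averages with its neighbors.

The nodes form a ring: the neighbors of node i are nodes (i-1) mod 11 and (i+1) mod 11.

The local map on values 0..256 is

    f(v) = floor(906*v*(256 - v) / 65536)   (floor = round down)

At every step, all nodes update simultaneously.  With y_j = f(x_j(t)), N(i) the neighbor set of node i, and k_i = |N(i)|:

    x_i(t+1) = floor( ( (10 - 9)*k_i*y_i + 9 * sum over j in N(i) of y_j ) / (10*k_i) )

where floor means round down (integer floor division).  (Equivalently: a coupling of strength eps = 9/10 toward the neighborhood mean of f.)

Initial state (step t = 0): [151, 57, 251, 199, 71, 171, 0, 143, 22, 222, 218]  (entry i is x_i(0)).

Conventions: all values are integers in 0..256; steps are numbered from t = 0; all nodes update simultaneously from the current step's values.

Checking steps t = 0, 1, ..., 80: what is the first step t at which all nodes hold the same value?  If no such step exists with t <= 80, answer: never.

Simulating step by step:
t=0: [151, 57, 251, 199, 71, 171, 0, 143, 22, 222, 218]  (not all equal)
t=1: [143, 121, 142, 104, 178, 101, 190, 54, 154, 93, 156]  (not all equal)
t=2: [220, 223, 221, 208, 214, 185, 182, 190, 183, 215, 215]  (not all equal)
t=3: [110, 106, 118, 117, 155, 157, 177, 183, 150, 149, 115]  (not all equal)
t=4: [221, 223, 221, 220, 218, 205, 198, 203, 203, 221, 221]  (not all equal)
t=5: [103, 105, 105, 109, 125, 136, 147, 152, 129, 124, 106]  (not all equal)
t=6: [218, 218, 219, 222, 223, 223, 221, 222, 222, 222, 221]  (not all equal)
t=7: [110, 113, 109, 106, 102, 103, 102, 104, 104, 104, 108]  (not all equal)
t=8: [221, 221, 221, 219, 217, 217, 217, 217, 218, 218, 220]  (not all equal)
t=9: [107, 106, 108, 111, 114, 116, 116, 115, 114, 111, 109]  (not all equal)
t=10: [220, 219, 220, 221, 223, 223, 224, 223, 223, 222, 221]  (not all equal)
t=11: [109, 109, 109, 105, 103, 100, 100, 100, 102, 103, 106]  (not all equal)
t=12: [220, 221, 220, 219, 217, 215, 215, 215, 216, 217, 219]  (not all equal)
t=13: [109, 108, 109, 112, 116, 118, 121, 120, 118, 115, 112]  (not all equal)
t=14: [221, 220, 221, 222, 223, 224, 225, 225, 224, 223, 222]  (not all equal)
t=15: [106, 106, 106, 103, 101, 98, 97, 97, 98, 101, 103]  (not all equal)
t=16: [218, 219, 218, 217, 215, 214, 213, 213, 214, 215, 217]  (not all equal)
t=17: [114, 113, 114, 117, 120, 123, 125, 125, 123, 120, 117]  (not all equal)
t=18: [223, 223, 223, 224, 225, 225, 226, 226, 225, 225, 224]  (not all equal)
t=19: [100, 101, 100, 98, 97, 94, 94, 94, 94, 97, 98]  (not all equal)
t=20: [215, 215, 215, 214, 212, 211, 210, 210, 211, 212, 214]  (not all equal)
t=21: [122, 121, 122, 124, 127, 130, 132, 132, 130, 127, 124]  (not all equal)
t=22: [225, 225, 225, 226, 226, 226, 226, 226, 226, 226, 226]  (not all equal)
t=23: [94, 96, 94, 94, 93, 93, 93, 93, 93, 93, 94]  (not all equal)
t=24: [210, 210, 210, 209, 209, 209, 209, 209, 209, 209, 209]  (not all equal)
t=25: [133, 133, 133, 134, 135, 135, 135, 135, 135, 135, 134]  (not all equal)
t=26: [226, 226, 226, 225, 225, 225, 225, 225, 225, 225, 225]  (not all equal)
t=27: [94, 93, 94, 94, 96, 96, 96, 96, 96, 96, 94]  (not all equal)
t=28: [209, 209, 209, 210, 211, 212, 212, 212, 212, 211, 210]  (not all equal)
t=29: [134, 135, 134, 133, 130, 129, 128, 128, 129, 130, 133]  (not all equal)
t=30: [225, 225, 225, 226, 226, 226, 226, 226, 226, 226, 226]  (not all equal)

Answer: never
Key observation: The state at step 22 reappears at step 30 — the system is in a cycle of period 8 from step 22 on.  No step 0..30 is synchronized, and the cycle repeats forever, so no step up to 80 (or ever) has all nodes equal.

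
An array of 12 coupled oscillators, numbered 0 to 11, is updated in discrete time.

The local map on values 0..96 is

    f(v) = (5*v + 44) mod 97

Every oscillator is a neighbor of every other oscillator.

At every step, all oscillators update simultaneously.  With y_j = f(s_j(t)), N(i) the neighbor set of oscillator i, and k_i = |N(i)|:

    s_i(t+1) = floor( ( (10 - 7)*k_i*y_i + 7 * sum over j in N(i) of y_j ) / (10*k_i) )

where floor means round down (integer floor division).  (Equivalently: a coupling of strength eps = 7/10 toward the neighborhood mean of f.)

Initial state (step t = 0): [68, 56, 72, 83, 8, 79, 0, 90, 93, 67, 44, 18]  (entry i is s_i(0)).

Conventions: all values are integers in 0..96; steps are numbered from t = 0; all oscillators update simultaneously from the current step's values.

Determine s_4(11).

Answer: s_4(11) = 53

Derivation:
t=0: [68, 56, 72, 83, 8, 79, 0, 90, 93, 67, 44, 18]
t=1: [61, 47, 43, 56, 59, 51, 49, 41, 45, 60, 56, 48]
t=2: [58, 64, 59, 52, 55, 46, 66, 57, 62, 56, 52, 65]
t=3: [47, 54, 49, 40, 44, 56, 57, 46, 52, 45, 40, 56]
t=4: [61, 46, 63, 52, 57, 48, 50, 59, 44, 58, 52, 48]
t=5: [52, 57, 55, 42, 48, 60, 39, 50, 55, 49, 42, 60]
t=6: [39, 45, 42, 50, 57, 48, 46, 36, 42, 58, 50, 48]
t=7: [49, 56, 53, 39, 48, 60, 58, 46, 53, 49, 39, 60]
t=8: [64, 50, 46, 53, 63, 55, 52, 61, 46, 64, 53, 55]
t=9: [51, 35, 53, 38, 50, 40, 37, 48, 53, 51, 38, 40]
t=10: [26, 30, 28, 33, 25, 36, 32, 45, 28, 26, 33, 36]
t=11: [54, 36, 57, 40, 53, 43, 38, 54, 57, 54, 40, 43]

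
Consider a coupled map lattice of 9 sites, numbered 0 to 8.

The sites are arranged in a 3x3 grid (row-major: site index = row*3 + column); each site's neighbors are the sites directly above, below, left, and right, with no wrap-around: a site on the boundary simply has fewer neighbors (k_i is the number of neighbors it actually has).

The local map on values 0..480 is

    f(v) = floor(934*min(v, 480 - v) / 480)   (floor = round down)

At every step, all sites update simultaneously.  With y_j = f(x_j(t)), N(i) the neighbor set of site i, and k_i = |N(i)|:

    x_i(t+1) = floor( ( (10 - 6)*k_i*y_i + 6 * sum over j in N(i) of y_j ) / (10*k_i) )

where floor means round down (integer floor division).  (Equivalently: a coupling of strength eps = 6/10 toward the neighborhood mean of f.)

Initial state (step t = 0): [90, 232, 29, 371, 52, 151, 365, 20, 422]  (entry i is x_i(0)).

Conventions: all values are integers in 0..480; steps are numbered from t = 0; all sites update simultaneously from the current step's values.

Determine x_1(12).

Simulating step by step:
t=0: [90, 232, 29, 371, 52, 151, 365, 20, 422]
t=1: [268, 246, 245, 184, 189, 171, 164, 102, 144]
t=2: [408, 429, 418, 362, 348, 353, 294, 272, 271]
t=3: [154, 142, 151, 243, 249, 255, 334, 366, 357]
t=4: [340, 318, 331, 390, 388, 371, 318, 282, 293]
t=5: [255, 274, 273, 223, 234, 251, 294, 325, 324]
t=6: [424, 418, 414, 423, 418, 410, 364, 344, 345]
t=7: [112, 119, 128, 134, 142, 156, 202, 227, 224]
t=8: [234, 240, 259, 281, 295, 313, 367, 397, 397]
t=9: [438, 435, 409, 361, 344, 319, 252, 212, 209]
t=10: [127, 131, 175, 250, 262, 286, 370, 387, 379]
t=11: [309, 303, 325, 355, 358, 342, 273, 238, 245]
t=12: [308, 311, 304, 291, 292, 306, 372, 404, 402]

Answer: x_1(12) = 311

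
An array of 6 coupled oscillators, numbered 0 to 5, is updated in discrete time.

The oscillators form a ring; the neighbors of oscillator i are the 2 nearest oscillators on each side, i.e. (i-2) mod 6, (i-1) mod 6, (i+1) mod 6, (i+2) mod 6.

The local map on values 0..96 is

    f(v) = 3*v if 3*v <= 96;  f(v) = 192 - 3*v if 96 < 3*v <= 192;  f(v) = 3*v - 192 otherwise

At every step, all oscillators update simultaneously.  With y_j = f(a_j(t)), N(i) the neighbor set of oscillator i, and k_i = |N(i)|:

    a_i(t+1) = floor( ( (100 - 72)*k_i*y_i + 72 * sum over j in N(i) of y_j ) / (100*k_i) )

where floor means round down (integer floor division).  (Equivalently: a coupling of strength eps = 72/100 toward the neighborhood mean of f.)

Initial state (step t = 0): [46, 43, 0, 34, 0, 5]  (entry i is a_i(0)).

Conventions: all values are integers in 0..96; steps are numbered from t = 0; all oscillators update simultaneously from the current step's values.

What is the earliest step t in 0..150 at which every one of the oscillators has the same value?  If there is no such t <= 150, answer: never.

Answer: never
Key observation: The state at step 20 reappears at step 30 — the system is in a cycle of period 10 from step 20 on.  No step 0..30 is synchronized, and the cycle repeats forever, so no step up to 150 (or ever) has all oscillators equal.

Derivation:
t=0: [46, 43, 0, 34, 0, 5]  (not all equal)
t=1: [29, 46, 37, 39, 28, 41]  (not all equal)
t=2: [76, 71, 76, 72, 79, 73]  (not all equal)
t=3: [33, 28, 32, 29, 34, 30]  (not all equal)
t=4: [90, 89, 90, 89, 91, 88]  (not all equal)
t=5: [76, 75, 77, 76, 77, 75]  (not all equal)
t=6: [36, 35, 36, 36, 36, 35]  (not all equal)
t=7: [85, 85, 84, 85, 84, 85]  (not all equal)
t=8: [61, 62, 61, 61, 61, 62]  (not all equal)
t=9: [7, 7, 8, 7, 8, 7]  (not all equal)
t=10: [22, 21, 22, 22, 22, 21]  (not all equal)
t=11: [64, 64, 65, 64, 65, 64]  (not all equal)
t=12: [1, 0, 1, 1, 1, 0]  (not all equal)
t=13: [1, 1, 2, 1, 2, 1]  (not all equal)
t=14: [4, 3, 4, 4, 4, 3]  (not all equal)
t=15: [10, 10, 11, 10, 11, 10]  (not all equal)
t=16: [31, 30, 31, 31, 31, 30]  (not all equal)
t=17: [91, 91, 92, 91, 92, 91]  (not all equal)
t=18: [82, 81, 82, 82, 82, 81]  (not all equal)
t=19: [52, 52, 53, 52, 53, 52]  (not all equal)
t=20: [34, 35, 34, 34, 34, 35]  (not all equal)
t=21: [88, 88, 89, 88, 89, 88]  (not all equal)
t=22: [73, 72, 73, 73, 73, 72]  (not all equal)
t=23: [25, 25, 26, 25, 26, 25]  (not all equal)
t=24: [76, 75, 76, 76, 76, 75]  (not all equal)
t=25: [34, 34, 35, 34, 35, 34]  (not all equal)
t=26: [88, 89, 88, 88, 88, 89]  (not all equal)
t=27: [73, 73, 72, 73, 72, 73]  (not all equal)
t=28: [25, 26, 25, 25, 25, 26]  (not all equal)
t=29: [76, 76, 75, 76, 75, 76]  (not all equal)
t=30: [34, 35, 34, 34, 34, 35]  (not all equal)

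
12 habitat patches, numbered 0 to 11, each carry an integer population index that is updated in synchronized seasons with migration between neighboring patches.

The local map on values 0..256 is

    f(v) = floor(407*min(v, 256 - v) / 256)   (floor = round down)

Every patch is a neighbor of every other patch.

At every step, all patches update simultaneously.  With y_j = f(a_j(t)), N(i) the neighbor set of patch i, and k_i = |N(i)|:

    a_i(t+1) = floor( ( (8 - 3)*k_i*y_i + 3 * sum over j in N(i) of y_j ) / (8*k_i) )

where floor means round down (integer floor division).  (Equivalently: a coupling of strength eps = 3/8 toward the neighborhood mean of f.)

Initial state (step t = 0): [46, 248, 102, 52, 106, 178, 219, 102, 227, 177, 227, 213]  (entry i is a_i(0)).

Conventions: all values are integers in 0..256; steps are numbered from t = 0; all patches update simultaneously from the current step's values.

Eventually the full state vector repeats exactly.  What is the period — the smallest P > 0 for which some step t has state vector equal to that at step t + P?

Answer: 11
Key observation: The state at step 32, [201, 196, 195, 201, 195, 195, 201, 195, 201, 196, 201, 201], reappears at step 43 — and no state repeats earlier — so the cycle the system enters has period 11.

Derivation:
t=0: [46, 248, 102, 52, 106, 178, 219, 102, 227, 177, 227, 213]
t=1: [81, 45, 134, 86, 137, 111, 72, 134, 65, 112, 65, 78]
t=2: [133, 100, 172, 138, 169, 162, 125, 172, 119, 163, 119, 131]
t=3: [183, 162, 147, 179, 150, 156, 185, 147, 180, 155, 180, 185]
t=4: [125, 145, 159, 129, 156, 150, 123, 159, 128, 151, 128, 123]
t=5: [191, 178, 165, 192, 167, 173, 189, 165, 193, 172, 193, 189]
t=6: [109, 122, 133, 108, 132, 126, 111, 133, 107, 127, 107, 111]
t=7: [177, 189, 190, 176, 191, 193, 179, 190, 176, 194, 176, 179]
t=8: [120, 109, 107, 121, 107, 105, 118, 107, 121, 104, 121, 118]
t=9: [185, 175, 173, 186, 173, 171, 183, 173, 186, 170, 186, 183]
t=10: [116, 125, 127, 115, 127, 129, 118, 127, 115, 130, 115, 118]
t=11: [187, 195, 197, 186, 197, 197, 189, 197, 186, 196, 186, 189]
t=12: [105, 98, 96, 107, 96, 96, 104, 96, 107, 97, 107, 104]
t=13: [163, 157, 155, 166, 155, 155, 163, 155, 166, 156, 166, 163]
t=14: [149, 154, 156, 146, 156, 156, 149, 156, 146, 155, 146, 149]
t=15: [168, 163, 161, 170, 161, 161, 168, 161, 170, 162, 170, 168]
t=16: [140, 145, 148, 139, 148, 148, 140, 148, 139, 146, 139, 140]
t=17: [181, 177, 174, 183, 174, 174, 181, 174, 183, 175, 183, 181]
t=18: [120, 124, 127, 118, 127, 127, 120, 127, 118, 126, 118, 120]
t=19: [191, 195, 198, 190, 198, 198, 191, 198, 190, 197, 190, 191]
t=20: [101, 96, 94, 101, 94, 94, 101, 94, 101, 95, 101, 101]
t=21: [157, 153, 151, 157, 151, 151, 157, 151, 157, 152, 157, 157]
t=22: [158, 162, 164, 158, 164, 164, 158, 164, 158, 163, 158, 158]
t=23: [153, 149, 147, 153, 147, 147, 153, 147, 153, 148, 153, 153]
t=24: [164, 169, 170, 164, 170, 170, 164, 170, 164, 169, 164, 164]
t=25: [144, 139, 138, 144, 138, 138, 144, 138, 144, 139, 144, 144]
t=26: [179, 184, 185, 179, 185, 185, 179, 185, 179, 184, 179, 179]
t=27: [120, 115, 114, 120, 114, 114, 120, 114, 120, 115, 120, 120]
t=28: [188, 183, 182, 188, 182, 182, 188, 182, 188, 183, 188, 188]
t=29: [109, 114, 115, 109, 115, 115, 109, 115, 109, 114, 109, 109]
t=30: [174, 179, 180, 174, 180, 180, 174, 180, 174, 179, 174, 174]
t=31: [128, 123, 122, 128, 122, 122, 128, 122, 128, 123, 128, 128]
t=32: [201, 196, 195, 201, 195, 195, 201, 195, 201, 196, 201, 201]
t=33: [88, 93, 94, 88, 94, 94, 88, 94, 88, 93, 88, 88]
t=34: [140, 145, 146, 140, 146, 146, 140, 146, 140, 145, 140, 140]
t=35: [182, 177, 176, 182, 176, 176, 182, 176, 182, 177, 182, 182]
t=36: [118, 123, 124, 118, 124, 124, 118, 124, 118, 123, 118, 118]
t=37: [188, 193, 194, 188, 194, 194, 188, 194, 188, 193, 188, 188]
t=38: [106, 101, 100, 106, 100, 100, 106, 100, 106, 101, 106, 106]
t=39: [166, 161, 160, 166, 160, 160, 166, 160, 166, 161, 166, 166]
t=40: [144, 149, 150, 144, 150, 150, 144, 150, 144, 149, 144, 144]
t=41: [176, 171, 170, 176, 170, 170, 176, 170, 176, 171, 176, 176]
t=42: [128, 133, 134, 128, 134, 134, 128, 134, 128, 133, 128, 128]
t=43: [201, 196, 195, 201, 195, 195, 201, 195, 201, 196, 201, 201]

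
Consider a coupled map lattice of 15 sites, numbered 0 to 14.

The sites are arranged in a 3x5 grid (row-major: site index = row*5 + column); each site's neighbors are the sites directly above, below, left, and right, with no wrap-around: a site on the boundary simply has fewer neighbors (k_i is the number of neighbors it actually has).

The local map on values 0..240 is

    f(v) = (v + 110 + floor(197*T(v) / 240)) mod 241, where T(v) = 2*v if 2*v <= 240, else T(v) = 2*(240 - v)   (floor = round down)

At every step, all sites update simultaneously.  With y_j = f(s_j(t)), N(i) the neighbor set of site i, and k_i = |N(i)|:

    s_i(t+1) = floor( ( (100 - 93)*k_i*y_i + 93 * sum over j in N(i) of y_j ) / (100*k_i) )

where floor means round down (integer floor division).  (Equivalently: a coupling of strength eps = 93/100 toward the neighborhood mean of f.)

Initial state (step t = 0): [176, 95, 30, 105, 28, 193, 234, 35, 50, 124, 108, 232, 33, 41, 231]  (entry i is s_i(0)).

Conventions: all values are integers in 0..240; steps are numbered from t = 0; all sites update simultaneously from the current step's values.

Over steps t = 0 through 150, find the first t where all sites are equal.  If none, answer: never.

Simulating step by step:
t=0: [176, 95, 30, 105, 28, 193, 234, 35, 50, 124, 108, 232, 33, 41, 231]  (not all equal)
t=1: [130, 148, 158, 125, 165, 138, 141, 130, 174, 105, 128, 151, 179, 111, 194]  (not all equal)
t=2: [171, 170, 175, 158, 163, 176, 171, 159, 166, 148, 170, 166, 167, 146, 152]  (not all equal)
t=3: [151, 152, 157, 155, 164, 152, 154, 153, 163, 160, 153, 153, 161, 159, 168]  (not all equal)
t=4: [165, 164, 163, 159, 161, 164, 164, 160, 161, 156, 164, 162, 162, 157, 159]  (not all equal)
t=5: [157, 157, 158, 158, 160, 157, 158, 158, 160, 159, 157, 157, 160, 159, 161]  (not all equal)
t=6: [162, 161, 161, 160, 160, 161, 161, 160, 160, 159, 162, 161, 160, 159, 159]  (not all equal)
t=7: [159, 159, 159, 159, 160, 159, 159, 159, 160, 160, 159, 159, 159, 160, 160]  (not all equal)
t=8: [160, 160, 160, 160, 160, 160, 160, 160, 160, 160, 160, 160, 160, 160, 160]  (all equal)

Answer: 8
Key observation: Synchronization is absorbing here: once all sites are equal they stay equal, and step 8 is the first all-equal step.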